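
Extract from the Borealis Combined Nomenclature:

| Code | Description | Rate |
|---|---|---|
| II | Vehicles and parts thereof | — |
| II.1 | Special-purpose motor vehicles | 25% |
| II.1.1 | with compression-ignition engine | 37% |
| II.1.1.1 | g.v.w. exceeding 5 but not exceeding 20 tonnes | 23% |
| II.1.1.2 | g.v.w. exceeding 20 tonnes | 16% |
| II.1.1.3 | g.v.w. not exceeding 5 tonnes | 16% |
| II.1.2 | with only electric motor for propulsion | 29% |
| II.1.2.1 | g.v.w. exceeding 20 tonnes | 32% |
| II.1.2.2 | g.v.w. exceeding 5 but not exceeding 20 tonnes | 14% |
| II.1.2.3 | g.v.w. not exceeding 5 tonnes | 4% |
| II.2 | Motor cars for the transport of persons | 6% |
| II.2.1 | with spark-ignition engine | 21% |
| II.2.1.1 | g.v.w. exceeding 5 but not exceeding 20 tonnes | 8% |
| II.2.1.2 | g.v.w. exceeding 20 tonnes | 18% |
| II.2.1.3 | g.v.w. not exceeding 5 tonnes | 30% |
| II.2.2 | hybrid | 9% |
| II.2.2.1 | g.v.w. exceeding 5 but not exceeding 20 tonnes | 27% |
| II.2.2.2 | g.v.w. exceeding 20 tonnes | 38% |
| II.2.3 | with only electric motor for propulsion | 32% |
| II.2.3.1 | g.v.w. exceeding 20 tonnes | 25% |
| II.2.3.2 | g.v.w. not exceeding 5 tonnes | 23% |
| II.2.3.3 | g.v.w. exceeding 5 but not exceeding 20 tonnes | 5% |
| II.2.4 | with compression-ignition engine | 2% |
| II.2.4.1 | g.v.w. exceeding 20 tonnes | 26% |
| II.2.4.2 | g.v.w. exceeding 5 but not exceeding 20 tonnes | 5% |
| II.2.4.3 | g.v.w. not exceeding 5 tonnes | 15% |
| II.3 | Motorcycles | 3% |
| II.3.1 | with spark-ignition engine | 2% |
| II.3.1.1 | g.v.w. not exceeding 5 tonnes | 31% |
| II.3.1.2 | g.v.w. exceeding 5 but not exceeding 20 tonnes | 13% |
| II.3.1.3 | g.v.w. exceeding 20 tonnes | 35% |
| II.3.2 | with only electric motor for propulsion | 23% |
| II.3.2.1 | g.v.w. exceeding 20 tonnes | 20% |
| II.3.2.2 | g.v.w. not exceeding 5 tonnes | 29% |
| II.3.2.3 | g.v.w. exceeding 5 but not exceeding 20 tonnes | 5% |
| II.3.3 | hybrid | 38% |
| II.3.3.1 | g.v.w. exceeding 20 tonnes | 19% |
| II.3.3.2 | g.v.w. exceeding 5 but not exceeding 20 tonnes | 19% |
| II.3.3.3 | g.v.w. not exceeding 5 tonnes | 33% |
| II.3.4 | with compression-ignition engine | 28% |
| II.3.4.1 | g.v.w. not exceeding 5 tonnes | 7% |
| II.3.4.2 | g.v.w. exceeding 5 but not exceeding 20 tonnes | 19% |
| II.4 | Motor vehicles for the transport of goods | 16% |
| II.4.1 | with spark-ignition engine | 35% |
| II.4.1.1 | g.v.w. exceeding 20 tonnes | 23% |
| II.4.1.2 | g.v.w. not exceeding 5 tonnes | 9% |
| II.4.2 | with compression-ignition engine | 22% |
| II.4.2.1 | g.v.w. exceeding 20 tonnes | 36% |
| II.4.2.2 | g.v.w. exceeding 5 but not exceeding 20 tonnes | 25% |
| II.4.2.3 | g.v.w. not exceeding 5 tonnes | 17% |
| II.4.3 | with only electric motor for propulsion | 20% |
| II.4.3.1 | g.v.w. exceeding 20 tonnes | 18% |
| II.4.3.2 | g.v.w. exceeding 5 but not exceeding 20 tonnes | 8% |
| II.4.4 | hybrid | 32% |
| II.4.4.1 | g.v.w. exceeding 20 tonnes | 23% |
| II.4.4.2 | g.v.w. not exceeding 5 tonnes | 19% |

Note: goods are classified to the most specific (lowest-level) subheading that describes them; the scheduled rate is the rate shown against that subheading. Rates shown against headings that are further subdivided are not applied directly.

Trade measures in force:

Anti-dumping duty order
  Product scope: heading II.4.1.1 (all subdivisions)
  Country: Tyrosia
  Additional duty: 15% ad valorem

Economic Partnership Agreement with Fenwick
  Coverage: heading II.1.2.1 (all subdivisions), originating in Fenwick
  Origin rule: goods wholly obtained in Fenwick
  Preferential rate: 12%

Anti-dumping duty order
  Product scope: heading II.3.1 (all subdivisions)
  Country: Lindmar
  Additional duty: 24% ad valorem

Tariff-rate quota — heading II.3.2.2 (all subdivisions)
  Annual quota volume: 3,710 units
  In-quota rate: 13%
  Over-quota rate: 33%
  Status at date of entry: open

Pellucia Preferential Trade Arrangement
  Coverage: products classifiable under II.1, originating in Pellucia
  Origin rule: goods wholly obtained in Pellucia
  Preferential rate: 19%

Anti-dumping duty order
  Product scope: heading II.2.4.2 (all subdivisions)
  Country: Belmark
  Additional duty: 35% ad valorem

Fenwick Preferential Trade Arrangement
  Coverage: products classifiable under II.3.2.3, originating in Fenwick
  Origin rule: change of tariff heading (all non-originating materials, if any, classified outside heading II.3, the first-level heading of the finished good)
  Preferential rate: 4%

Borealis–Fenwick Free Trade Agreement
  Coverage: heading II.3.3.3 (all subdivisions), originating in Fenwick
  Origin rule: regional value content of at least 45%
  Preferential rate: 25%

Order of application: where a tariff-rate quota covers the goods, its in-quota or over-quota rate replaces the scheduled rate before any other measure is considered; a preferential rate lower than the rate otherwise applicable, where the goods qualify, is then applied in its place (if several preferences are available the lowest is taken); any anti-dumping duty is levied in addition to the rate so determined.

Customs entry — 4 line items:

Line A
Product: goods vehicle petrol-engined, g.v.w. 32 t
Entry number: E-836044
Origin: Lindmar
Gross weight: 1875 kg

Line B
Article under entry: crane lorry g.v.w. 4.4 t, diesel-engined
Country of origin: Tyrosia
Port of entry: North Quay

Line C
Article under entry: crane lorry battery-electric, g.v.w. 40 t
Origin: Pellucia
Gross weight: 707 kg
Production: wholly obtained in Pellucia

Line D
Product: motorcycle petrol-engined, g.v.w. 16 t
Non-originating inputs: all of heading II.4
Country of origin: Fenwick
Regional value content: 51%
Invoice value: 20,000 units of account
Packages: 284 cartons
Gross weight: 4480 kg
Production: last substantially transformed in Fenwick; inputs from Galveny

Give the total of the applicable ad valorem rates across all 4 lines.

71%

Line A: goods vehicle → II.4; petrol-engined → II.4.1; g.v.w. 32 t → II.4.1.1. Scheduled 23%. No special measure applies. → 23%.
Line B: crane lorry → II.1; diesel-engined → II.1.1; g.v.w. 4.4 t → II.1.1.3. Scheduled 16%. No special measure applies. → 16%.
Line C: crane lorry → II.1; battery-electric → II.1.2; g.v.w. 40 t → II.1.2.1. Scheduled 32%. Pellucia agreement on II.1: wholly obtained → 19% available; preferential 19%. → 19%.
Line D: motorcycle → II.3; petrol-engined → II.3.1; g.v.w. 16 t → II.3.1.2. Scheduled 13%. Fenwick agreement on II.1.2.1: II.3.1.2 not covered; Fenwick agreement on II.3.2.3: II.3.1.2 not covered; Fenwick agreement on II.3.3.3: II.3.1.2 not covered. → 13%.
Sum: 23% + 16% + 19% + 13% = 71%.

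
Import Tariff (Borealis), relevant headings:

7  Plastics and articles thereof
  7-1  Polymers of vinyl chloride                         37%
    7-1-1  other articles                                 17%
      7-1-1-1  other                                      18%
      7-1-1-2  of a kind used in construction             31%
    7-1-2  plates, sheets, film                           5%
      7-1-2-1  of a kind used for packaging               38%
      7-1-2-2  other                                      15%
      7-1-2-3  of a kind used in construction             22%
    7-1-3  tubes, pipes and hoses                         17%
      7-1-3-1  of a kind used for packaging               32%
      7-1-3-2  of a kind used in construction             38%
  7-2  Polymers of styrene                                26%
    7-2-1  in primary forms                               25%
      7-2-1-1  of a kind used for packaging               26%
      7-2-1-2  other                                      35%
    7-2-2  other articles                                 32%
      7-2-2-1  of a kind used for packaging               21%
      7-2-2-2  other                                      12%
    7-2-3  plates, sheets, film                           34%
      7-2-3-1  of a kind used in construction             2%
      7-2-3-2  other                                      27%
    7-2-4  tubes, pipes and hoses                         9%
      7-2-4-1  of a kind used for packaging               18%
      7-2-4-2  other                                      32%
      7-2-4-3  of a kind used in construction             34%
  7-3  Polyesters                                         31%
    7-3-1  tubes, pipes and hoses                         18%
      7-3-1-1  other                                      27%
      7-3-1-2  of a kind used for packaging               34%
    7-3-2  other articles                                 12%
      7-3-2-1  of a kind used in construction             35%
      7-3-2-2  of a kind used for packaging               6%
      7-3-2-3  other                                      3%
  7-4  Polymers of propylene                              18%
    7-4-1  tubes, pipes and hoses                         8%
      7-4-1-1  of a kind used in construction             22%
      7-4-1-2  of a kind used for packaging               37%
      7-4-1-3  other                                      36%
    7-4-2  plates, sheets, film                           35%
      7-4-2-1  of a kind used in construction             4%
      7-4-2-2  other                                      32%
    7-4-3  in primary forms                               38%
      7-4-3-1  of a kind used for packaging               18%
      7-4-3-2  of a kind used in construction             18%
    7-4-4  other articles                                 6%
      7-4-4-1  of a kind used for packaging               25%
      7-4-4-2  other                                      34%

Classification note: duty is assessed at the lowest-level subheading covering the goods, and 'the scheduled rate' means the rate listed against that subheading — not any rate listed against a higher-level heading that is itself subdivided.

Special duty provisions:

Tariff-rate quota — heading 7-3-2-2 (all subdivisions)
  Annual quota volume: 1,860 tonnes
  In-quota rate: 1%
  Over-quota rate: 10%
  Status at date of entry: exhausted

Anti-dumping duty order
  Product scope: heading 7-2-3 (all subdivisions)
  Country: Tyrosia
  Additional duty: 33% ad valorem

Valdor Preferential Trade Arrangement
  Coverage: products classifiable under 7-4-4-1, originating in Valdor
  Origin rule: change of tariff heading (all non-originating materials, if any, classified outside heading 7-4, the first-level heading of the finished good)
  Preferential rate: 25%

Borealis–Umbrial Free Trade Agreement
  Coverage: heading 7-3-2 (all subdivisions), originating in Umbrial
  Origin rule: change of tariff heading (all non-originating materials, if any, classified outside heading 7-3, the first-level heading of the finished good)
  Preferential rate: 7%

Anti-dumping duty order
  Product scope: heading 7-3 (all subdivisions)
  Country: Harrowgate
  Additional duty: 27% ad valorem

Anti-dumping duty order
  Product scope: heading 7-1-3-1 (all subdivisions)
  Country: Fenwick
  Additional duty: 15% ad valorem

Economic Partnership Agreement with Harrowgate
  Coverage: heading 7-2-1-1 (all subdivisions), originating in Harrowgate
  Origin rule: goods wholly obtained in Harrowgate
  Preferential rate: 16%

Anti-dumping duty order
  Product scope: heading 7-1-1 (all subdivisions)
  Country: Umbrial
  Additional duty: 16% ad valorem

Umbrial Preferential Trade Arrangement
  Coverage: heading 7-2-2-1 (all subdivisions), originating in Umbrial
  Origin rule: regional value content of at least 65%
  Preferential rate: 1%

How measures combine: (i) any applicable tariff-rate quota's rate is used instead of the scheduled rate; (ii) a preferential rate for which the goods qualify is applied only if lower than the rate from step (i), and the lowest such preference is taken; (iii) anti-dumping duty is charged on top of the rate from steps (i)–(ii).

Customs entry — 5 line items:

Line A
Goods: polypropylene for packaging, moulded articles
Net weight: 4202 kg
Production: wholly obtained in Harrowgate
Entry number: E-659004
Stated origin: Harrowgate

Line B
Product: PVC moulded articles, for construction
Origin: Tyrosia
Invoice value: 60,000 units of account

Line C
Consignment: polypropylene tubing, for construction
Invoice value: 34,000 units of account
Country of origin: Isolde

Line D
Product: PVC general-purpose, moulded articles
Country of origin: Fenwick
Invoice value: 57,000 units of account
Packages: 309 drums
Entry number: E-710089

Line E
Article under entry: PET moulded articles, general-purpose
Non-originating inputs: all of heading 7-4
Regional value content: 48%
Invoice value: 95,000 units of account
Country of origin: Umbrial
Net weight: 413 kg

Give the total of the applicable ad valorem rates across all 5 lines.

Line A: polypropylene → 7-4; moulded articles → 7-4-4; for packaging → 7-4-4-1. Scheduled 25%. Harrowgate agreement on 7-2-1-1: 7-4-4-1 not covered. → 25%.
Line B: PVC → 7-1; moulded articles → 7-1-1; for construction → 7-1-1-2. Scheduled 31%. No special measure applies. → 31%.
Line C: polypropylene → 7-4; tubing → 7-4-1; for construction → 7-4-1-1. Scheduled 22%. No special measure applies. → 22%.
Line D: PVC → 7-1; moulded articles → 7-1-1; general-purpose → 7-1-1-1. Scheduled 18%. No special measure applies. → 18%.
Line E: PET → 7-3; moulded articles → 7-3-2; general-purpose → 7-3-2-3. Scheduled 3%. Umbrial agreement on 7-3-2: CTH met → 7% available; Umbrial agreement on 7-2-2-1: 7-3-2-3 not covered; preference 7% not lower than 3% → no reduction. → 3%.
Sum: 25% + 31% + 22% + 18% + 3% = 99%.

99%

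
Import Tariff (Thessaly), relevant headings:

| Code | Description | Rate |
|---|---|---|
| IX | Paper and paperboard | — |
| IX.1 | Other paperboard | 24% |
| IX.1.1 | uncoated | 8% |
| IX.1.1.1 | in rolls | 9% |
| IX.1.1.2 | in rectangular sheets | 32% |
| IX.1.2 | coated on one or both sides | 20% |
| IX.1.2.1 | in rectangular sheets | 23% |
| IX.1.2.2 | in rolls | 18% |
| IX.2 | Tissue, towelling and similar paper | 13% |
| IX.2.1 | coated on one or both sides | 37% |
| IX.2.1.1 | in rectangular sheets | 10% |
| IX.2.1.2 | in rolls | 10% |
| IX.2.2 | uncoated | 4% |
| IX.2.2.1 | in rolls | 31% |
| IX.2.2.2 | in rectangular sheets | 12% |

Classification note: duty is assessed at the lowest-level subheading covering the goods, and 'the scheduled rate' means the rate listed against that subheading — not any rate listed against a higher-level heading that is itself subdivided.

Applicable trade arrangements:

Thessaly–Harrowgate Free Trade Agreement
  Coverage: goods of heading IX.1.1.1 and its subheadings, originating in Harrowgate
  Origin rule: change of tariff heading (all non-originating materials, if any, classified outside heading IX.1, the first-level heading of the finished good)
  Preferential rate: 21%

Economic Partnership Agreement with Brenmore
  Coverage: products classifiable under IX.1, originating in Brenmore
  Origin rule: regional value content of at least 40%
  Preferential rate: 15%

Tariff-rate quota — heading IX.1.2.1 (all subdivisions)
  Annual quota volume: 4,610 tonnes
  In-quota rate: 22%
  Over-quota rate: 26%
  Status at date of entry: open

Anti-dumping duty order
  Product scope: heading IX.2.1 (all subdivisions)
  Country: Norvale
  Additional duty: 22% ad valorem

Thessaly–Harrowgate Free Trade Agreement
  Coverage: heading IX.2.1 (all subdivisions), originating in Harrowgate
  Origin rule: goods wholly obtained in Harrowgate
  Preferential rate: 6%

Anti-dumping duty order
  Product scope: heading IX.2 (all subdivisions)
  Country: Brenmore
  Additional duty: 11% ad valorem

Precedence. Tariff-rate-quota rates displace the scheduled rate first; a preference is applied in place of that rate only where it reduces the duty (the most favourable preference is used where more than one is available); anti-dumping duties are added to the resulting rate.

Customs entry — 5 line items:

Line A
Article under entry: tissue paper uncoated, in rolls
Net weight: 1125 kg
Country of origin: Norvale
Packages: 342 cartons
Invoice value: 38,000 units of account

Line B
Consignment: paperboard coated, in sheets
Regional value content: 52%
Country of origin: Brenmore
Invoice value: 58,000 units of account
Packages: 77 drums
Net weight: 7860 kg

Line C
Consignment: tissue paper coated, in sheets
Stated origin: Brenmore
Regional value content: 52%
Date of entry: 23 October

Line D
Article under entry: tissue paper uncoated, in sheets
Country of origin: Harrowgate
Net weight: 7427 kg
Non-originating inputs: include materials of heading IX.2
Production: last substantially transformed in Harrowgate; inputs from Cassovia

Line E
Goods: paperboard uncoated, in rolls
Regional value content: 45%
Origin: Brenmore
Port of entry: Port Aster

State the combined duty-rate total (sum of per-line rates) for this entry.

88%

Line A: tissue paper → IX.2; uncoated → IX.2.2; in rolls → IX.2.2.1. Scheduled 31%. No special measure applies. → 31%.
Line B: paperboard → IX.1; coated → IX.1.2; in sheets → IX.1.2.1. Scheduled 23%. quota on IX.1.2.1 open → in-quota 22%; Brenmore agreement on IX.1: RVC ≥ 40% → 15% available; preferential 15%. → 15%.
Line C: tissue paper → IX.2; coated → IX.2.1; in sheets → IX.2.1.1. Scheduled 10%. Brenmore agreement on IX.1: IX.2.1.1 not covered; anti-dumping (Brenmore, IX.2): +11%; total 10% + 11% = 21%. → 21%.
Line D: tissue paper → IX.2; uncoated → IX.2.2; in sheets → IX.2.2.2. Scheduled 12%. Harrowgate agreement on IX.1.1.1: IX.2.2.2 not covered; Harrowgate agreement on IX.2.1: IX.2.2.2 not covered. → 12%.
Line E: paperboard → IX.1; uncoated → IX.1.1; in rolls → IX.1.1.1. Scheduled 9%. Brenmore agreement on IX.1: RVC ≥ 40% → 15% available; preference 15% not lower than 9% → no reduction. → 9%.
Sum: 31% + 15% + 21% + 12% + 9% = 88%.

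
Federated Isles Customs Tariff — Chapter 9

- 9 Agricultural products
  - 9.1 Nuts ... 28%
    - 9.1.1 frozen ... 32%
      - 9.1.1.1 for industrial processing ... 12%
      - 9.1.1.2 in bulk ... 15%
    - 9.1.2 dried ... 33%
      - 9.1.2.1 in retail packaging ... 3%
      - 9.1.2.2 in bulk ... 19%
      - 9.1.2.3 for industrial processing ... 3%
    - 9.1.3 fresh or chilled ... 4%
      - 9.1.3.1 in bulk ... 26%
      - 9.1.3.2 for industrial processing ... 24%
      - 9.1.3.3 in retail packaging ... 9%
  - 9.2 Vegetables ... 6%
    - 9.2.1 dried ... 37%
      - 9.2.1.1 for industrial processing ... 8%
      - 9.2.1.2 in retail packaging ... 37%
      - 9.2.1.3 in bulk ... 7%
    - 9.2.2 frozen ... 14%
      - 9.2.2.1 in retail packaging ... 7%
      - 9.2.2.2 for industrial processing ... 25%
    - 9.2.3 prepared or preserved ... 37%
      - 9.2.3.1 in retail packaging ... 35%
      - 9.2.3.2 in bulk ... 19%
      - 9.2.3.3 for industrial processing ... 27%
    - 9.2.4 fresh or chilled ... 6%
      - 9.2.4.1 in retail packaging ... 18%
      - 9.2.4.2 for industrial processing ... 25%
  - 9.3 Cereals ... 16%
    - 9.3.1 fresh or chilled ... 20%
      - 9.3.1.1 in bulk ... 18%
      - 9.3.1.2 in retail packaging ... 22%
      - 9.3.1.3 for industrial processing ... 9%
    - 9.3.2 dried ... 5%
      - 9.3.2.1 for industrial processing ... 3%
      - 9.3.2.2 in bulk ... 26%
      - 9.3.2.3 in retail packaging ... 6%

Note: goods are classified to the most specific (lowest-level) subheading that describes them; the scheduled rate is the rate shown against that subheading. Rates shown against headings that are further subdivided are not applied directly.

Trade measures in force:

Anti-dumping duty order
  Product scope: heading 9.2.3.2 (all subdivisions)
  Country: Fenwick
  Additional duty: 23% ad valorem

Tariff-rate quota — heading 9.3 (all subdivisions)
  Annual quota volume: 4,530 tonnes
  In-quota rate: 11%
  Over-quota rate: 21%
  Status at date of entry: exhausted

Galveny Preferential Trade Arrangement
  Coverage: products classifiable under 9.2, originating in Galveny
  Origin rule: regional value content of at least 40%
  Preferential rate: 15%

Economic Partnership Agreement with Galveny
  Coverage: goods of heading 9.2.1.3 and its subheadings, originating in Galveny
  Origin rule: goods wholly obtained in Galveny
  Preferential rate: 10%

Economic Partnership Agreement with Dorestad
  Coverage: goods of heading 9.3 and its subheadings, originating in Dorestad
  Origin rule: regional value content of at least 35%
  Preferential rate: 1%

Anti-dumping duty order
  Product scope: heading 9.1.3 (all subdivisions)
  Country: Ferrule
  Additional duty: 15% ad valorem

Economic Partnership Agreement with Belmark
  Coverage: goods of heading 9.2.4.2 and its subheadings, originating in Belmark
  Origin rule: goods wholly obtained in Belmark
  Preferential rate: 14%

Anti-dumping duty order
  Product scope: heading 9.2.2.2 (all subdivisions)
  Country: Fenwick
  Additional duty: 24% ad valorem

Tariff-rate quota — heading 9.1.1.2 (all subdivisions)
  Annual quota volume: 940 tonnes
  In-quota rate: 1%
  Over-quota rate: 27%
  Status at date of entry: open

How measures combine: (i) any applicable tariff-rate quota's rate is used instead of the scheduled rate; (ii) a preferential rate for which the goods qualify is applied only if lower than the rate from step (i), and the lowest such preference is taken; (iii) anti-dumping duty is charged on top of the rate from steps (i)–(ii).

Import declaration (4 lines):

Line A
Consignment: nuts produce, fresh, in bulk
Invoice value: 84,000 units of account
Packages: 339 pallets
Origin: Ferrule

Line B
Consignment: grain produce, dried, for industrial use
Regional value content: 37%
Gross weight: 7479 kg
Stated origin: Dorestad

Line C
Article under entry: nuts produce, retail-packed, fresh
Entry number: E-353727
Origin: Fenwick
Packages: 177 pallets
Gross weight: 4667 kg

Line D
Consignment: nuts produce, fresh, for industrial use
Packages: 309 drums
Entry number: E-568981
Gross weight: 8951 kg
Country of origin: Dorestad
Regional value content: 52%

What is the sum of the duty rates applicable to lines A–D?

Line A: nuts → 9.1; fresh → 9.1.3; in bulk → 9.1.3.1. Scheduled 26%. anti-dumping (Ferrule, 9.1.3): +15%; total 26% + 15% = 41%. → 41%.
Line B: grain → 9.3; dried → 9.3.2; for industrial use → 9.3.2.1. Scheduled 3%. quota on 9.3 exhausted → over-quota 21%; Dorestad agreement on 9.3: RVC ≥ 35% → 1% available; preferential 1%. → 1%.
Line C: nuts → 9.1; fresh → 9.1.3; retail-packed → 9.1.3.3. Scheduled 9%. No special measure applies. → 9%.
Line D: nuts → 9.1; fresh → 9.1.3; for industrial use → 9.1.3.2. Scheduled 24%. Dorestad agreement on 9.3: 9.1.3.2 not covered. → 24%.
Sum: 41% + 1% + 9% + 24% = 75%.

75%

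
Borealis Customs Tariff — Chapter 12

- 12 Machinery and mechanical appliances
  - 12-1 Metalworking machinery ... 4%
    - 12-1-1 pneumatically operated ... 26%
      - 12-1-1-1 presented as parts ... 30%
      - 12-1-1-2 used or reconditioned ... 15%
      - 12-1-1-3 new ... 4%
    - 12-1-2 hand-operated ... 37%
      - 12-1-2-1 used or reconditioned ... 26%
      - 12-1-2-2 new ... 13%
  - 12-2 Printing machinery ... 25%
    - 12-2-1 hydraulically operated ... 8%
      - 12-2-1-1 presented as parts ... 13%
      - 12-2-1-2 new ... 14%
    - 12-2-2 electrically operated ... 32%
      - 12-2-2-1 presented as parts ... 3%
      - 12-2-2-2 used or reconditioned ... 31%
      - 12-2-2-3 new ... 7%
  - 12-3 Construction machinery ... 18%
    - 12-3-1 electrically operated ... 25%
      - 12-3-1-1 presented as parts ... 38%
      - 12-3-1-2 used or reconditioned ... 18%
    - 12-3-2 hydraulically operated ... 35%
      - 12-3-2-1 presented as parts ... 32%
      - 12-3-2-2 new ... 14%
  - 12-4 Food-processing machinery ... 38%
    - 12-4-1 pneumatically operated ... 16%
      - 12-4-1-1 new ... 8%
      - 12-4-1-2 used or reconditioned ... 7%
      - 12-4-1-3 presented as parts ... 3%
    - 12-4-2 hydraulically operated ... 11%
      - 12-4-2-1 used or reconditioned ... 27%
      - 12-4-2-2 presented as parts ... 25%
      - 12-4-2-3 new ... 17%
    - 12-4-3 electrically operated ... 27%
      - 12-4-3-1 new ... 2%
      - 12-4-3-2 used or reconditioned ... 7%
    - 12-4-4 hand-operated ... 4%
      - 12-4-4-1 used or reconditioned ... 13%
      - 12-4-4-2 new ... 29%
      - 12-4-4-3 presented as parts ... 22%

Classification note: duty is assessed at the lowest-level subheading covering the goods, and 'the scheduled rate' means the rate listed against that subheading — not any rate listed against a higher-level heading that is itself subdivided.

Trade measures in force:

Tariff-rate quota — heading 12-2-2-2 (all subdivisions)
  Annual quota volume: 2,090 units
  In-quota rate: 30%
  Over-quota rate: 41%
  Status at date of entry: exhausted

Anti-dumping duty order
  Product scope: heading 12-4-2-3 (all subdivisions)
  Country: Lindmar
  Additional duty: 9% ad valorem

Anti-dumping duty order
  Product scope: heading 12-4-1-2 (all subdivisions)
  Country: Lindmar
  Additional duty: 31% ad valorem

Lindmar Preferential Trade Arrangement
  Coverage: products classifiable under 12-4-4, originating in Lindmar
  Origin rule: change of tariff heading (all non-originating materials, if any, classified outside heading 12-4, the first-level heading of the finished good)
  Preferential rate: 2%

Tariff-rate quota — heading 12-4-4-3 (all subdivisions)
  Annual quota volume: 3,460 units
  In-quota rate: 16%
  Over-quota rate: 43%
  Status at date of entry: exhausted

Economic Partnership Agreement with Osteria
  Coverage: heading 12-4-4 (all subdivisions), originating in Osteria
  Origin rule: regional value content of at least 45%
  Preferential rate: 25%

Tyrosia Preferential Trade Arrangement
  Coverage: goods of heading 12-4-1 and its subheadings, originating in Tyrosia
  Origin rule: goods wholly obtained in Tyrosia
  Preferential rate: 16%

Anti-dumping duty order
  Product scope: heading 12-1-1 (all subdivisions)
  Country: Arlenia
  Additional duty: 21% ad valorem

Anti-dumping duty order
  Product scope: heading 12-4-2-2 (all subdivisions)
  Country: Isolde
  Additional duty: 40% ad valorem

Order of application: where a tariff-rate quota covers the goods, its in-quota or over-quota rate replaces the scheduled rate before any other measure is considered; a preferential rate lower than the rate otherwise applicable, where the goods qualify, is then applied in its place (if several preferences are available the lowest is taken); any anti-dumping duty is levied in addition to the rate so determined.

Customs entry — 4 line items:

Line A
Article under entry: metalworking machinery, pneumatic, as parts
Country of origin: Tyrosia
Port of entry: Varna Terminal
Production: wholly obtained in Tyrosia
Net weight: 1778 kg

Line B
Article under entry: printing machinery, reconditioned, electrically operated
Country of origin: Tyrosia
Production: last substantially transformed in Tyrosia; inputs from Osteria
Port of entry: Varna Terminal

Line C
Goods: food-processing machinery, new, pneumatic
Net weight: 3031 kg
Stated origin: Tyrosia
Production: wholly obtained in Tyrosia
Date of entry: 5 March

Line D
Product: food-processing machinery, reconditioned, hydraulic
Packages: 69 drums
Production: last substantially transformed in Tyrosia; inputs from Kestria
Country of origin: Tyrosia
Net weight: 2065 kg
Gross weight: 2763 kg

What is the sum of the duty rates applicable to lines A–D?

106%

Line A: metalworking → 12-1; pneumatic → 12-1-1; as parts → 12-1-1-1. Scheduled 30%. Tyrosia agreement on 12-4-1: 12-1-1-1 not covered. → 30%.
Line B: printing → 12-2; electrically operated → 12-2-2; reconditioned → 12-2-2-2. Scheduled 31%. quota on 12-2-2-2 exhausted → over-quota 41%; Tyrosia agreement on 12-4-1: 12-2-2-2 not covered. → 41%.
Line C: food-processing → 12-4; pneumatic → 12-4-1; new → 12-4-1-1. Scheduled 8%. Tyrosia agreement on 12-4-1: wholly obtained → 16% available; preference 16% not lower than 8% → no reduction. → 8%.
Line D: food-processing → 12-4; hydraulic → 12-4-2; reconditioned → 12-4-2-1. Scheduled 27%. Tyrosia agreement on 12-4-1: 12-4-2-1 not covered. → 27%.
Sum: 30% + 41% + 8% + 27% = 106%.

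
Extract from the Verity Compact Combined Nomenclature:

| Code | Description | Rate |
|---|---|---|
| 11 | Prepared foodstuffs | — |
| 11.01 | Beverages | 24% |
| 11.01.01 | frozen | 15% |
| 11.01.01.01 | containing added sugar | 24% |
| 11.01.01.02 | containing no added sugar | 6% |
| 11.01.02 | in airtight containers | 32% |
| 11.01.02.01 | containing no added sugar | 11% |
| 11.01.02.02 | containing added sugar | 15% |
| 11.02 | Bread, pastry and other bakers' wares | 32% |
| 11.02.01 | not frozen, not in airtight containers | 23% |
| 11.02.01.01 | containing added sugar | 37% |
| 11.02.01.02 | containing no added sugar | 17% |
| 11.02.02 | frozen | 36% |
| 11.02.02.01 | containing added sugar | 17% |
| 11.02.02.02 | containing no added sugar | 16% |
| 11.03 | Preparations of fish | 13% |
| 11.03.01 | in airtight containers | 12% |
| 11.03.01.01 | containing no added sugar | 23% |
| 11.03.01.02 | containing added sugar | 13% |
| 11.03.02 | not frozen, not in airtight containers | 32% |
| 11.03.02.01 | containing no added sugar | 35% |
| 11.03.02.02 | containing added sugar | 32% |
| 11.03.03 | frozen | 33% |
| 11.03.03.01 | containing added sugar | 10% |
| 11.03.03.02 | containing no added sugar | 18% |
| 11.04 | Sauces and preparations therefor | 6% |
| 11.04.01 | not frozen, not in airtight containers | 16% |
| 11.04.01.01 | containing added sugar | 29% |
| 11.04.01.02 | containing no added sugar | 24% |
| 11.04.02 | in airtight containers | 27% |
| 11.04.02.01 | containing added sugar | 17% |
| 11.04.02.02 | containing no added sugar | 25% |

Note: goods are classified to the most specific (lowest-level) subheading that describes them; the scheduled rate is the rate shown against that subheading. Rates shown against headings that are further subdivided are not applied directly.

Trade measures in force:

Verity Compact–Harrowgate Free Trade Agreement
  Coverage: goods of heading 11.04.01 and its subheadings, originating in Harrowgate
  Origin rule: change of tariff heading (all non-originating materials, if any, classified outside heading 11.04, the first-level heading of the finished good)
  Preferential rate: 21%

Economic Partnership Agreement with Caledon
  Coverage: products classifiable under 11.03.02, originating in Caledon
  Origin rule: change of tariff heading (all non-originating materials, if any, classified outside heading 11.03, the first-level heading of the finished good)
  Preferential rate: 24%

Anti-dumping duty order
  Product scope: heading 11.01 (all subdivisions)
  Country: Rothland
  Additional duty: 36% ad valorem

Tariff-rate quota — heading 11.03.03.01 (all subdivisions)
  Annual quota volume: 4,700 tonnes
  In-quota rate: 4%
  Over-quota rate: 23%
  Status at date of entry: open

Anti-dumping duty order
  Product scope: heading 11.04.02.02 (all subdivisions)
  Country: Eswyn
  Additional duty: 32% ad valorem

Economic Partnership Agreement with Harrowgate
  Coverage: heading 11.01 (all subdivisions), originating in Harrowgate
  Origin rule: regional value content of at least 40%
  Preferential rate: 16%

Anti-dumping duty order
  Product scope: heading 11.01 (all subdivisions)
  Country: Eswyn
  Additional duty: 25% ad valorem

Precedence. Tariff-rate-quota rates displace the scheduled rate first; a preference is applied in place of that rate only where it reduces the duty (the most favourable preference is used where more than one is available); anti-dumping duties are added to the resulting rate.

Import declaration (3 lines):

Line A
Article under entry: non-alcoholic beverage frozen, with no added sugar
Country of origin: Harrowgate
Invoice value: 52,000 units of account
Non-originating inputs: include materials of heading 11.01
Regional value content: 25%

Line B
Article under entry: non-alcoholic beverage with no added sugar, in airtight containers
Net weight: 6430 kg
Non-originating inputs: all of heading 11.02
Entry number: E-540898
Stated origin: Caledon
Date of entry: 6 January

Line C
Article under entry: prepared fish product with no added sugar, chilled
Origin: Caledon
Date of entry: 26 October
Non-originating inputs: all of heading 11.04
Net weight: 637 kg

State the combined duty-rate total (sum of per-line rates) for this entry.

41%

Line A: non-alcoholic beverage → 11.01; frozen → 11.01.01; with no added sugar → 11.01.01.02. Scheduled 6%. Harrowgate agreement on 11.04.01: 11.01.01.02 not covered; Harrowgate agreement on 11.01: RVC < 40%. → 6%.
Line B: non-alcoholic beverage → 11.01; in airtight containers → 11.01.02; with no added sugar → 11.01.02.01. Scheduled 11%. Caledon agreement on 11.03.02: 11.01.02.01 not covered. → 11%.
Line C: prepared fish product → 11.03; chilled → 11.03.02; with no added sugar → 11.03.02.01. Scheduled 35%. Caledon agreement on 11.03.02: CTH met → 24% available; preferential 24%. → 24%.
Sum: 6% + 11% + 24% = 41%.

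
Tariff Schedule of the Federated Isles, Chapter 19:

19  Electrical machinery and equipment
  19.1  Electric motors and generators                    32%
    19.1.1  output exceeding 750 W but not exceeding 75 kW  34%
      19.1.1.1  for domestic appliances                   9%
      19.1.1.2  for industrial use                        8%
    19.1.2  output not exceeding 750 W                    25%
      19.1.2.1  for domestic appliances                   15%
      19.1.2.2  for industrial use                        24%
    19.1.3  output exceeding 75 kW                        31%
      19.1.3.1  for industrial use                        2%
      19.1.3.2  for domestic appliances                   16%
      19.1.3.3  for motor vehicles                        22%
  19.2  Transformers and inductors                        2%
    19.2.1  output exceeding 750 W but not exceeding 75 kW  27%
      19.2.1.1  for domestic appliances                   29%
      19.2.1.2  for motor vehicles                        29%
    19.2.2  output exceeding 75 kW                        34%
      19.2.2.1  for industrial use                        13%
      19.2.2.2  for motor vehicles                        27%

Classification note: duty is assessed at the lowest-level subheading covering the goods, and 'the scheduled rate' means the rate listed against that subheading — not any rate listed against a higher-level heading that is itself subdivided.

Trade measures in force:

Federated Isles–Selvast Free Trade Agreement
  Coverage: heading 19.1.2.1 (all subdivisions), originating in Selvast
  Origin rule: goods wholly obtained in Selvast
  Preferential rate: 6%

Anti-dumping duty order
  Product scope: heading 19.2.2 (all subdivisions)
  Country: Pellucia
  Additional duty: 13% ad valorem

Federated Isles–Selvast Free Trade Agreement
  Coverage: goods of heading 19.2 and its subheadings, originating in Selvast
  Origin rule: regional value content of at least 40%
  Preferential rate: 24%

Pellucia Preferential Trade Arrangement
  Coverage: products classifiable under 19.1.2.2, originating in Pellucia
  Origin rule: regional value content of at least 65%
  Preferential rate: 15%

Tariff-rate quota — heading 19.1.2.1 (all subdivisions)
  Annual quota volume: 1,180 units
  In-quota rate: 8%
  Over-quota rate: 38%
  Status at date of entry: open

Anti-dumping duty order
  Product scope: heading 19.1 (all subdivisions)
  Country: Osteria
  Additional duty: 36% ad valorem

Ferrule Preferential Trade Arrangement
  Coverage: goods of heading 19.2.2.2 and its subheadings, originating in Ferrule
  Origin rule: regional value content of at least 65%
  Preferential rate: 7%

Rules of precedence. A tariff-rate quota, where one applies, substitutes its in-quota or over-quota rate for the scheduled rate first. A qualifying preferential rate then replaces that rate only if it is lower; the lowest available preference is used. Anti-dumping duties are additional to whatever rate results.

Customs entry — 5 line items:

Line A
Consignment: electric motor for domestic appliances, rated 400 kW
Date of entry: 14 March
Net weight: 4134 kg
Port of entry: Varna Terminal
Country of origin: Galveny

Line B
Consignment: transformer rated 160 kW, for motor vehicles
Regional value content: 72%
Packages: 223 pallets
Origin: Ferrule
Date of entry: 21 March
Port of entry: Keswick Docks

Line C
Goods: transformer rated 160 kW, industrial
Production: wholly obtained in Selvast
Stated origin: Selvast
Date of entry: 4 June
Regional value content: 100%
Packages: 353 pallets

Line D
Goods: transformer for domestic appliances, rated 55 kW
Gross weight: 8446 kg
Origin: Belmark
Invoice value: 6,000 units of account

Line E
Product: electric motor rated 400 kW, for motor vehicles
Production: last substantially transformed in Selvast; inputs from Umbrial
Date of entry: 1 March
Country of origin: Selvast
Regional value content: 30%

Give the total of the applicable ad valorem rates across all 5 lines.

87%

Line A: electric motor → 19.1; rated 400 kW → 19.1.3; for domestic appliances → 19.1.3.2. Scheduled 16%. No special measure applies. → 16%.
Line B: transformer → 19.2; rated 160 kW → 19.2.2; for motor vehicles → 19.2.2.2. Scheduled 27%. Ferrule agreement on 19.2.2.2: RVC ≥ 65% → 7% available; preferential 7%. → 7%.
Line C: transformer → 19.2; rated 160 kW → 19.2.2; industrial → 19.2.2.1. Scheduled 13%. Selvast agreement on 19.1.2.1: 19.2.2.1 not covered; Selvast agreement on 19.2: RVC ≥ 40% → 24% available; preference 24% not lower than 13% → no reduction. → 13%.
Line D: transformer → 19.2; rated 55 kW → 19.2.1; for domestic appliances → 19.2.1.1. Scheduled 29%. No special measure applies. → 29%.
Line E: electric motor → 19.1; rated 400 kW → 19.1.3; for motor vehicles → 19.1.3.3. Scheduled 22%. Selvast agreement on 19.1.2.1: 19.1.3.3 not covered; Selvast agreement on 19.2: 19.1.3.3 not covered. → 22%.
Sum: 16% + 7% + 13% + 29% + 22% = 87%.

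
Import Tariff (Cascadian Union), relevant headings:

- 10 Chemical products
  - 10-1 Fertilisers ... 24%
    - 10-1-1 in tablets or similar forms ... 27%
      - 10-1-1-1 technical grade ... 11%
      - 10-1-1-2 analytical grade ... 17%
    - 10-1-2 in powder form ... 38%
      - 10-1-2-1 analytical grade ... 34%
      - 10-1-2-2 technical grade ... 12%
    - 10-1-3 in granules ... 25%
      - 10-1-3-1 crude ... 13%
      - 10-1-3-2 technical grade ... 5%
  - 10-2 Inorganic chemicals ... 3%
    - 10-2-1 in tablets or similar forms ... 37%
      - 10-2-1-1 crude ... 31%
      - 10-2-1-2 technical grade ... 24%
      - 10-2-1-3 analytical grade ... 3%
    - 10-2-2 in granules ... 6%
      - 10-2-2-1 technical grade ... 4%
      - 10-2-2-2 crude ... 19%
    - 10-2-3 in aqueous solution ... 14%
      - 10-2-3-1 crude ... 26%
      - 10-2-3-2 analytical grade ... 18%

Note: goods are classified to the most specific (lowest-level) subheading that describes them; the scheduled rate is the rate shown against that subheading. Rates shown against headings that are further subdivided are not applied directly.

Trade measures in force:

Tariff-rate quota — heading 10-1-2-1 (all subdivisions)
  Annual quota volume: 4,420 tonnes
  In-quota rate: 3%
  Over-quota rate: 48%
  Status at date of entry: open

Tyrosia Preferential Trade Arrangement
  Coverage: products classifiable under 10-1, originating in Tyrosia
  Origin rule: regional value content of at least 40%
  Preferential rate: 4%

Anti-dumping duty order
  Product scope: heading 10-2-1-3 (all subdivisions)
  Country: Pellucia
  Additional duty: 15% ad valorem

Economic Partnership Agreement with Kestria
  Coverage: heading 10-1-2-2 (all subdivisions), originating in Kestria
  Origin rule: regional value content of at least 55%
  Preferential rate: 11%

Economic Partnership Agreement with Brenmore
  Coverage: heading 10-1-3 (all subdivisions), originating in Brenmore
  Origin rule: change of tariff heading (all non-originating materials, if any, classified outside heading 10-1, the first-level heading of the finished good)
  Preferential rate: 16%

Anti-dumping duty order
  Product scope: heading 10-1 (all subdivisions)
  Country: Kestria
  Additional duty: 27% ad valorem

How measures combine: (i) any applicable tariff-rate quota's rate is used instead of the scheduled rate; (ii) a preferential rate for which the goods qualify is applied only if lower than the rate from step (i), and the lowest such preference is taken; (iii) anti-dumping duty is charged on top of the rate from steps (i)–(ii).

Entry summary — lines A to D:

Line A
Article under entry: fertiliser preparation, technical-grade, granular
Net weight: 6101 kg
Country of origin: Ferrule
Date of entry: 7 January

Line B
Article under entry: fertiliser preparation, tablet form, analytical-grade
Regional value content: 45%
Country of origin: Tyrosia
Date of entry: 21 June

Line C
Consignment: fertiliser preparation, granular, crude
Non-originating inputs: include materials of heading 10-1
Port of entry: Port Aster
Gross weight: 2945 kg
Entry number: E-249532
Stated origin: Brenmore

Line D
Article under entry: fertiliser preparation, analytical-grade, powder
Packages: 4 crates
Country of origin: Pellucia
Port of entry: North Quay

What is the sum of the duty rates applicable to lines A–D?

Line A: fertiliser → 10-1; granular → 10-1-3; technical-grade → 10-1-3-2. Scheduled 5%. No special measure applies. → 5%.
Line B: fertiliser → 10-1; tablet form → 10-1-1; analytical-grade → 10-1-1-2. Scheduled 17%. Tyrosia agreement on 10-1: RVC ≥ 40% → 4% available; preferential 4%. → 4%.
Line C: fertiliser → 10-1; granular → 10-1-3; crude → 10-1-3-1. Scheduled 13%. Brenmore agreement on 10-1-3: CTH not met. → 13%.
Line D: fertiliser → 10-1; powder → 10-1-2; analytical-grade → 10-1-2-1. Scheduled 34%. quota on 10-1-2-1 open → in-quota 3%. → 3%.
Sum: 5% + 4% + 13% + 3% = 25%.

25%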